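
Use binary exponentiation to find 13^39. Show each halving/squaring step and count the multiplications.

Computing 13^39 by squaring (build up from 13^1; each line after the first costs one multiplication):

13^1 = 13
13^2 = (13^1)^2 = 13^2 = 169
13^4 = (13^2)^2 = 169^2 = 28561
13^8 = (13^4)^2 = 28561^2 = 815730721
13^9 = 13 * 13^8 = 13 * 815730721 = 10604499373
13^18 = (13^9)^2 = 10604499373^2 = 112455406951957393129
13^19 = 13 * 13^18 = 13 * 112455406951957393129 = 1461920290375446110677
13^38 = (13^19)^2 = 1461920290375446110677^2 = 2137210935411428674141543654682486133398329
13^39 = 13 * 13^38 = 13 * 2137210935411428674141543654682486133398329 = 27783742160348572763840067510872319734178277

Result: 27783742160348572763840067510872319734178277
Multiplications needed: 8 (8 lines after 13^1)

13^39 = 27783742160348572763840067510872319734178277. Using exponentiation by squaring, this requires 8 multiplications. The key idea: if the exponent is even, square the half-power; if odd, multiply by the base once.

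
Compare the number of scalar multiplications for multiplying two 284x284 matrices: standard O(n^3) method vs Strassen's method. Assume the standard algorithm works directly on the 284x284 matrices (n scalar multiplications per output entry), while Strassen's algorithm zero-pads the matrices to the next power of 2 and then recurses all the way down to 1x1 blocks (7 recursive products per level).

Matrix multiplication for 284x284 matrices:

Strassen's algorithm requires power-of-2 dimensions. Pad 284x284 to 512x512 (next power of 2).

Standard algorithm: 284^3 = 22906304 multiplications
Strassen's algorithm: 7^(log2(512)) = 7^9 = 40353607 multiplications
Difference: 22906304 - 40353607 = -17447303 (Strassen uses MORE here due to padding overhead — for small or just-over-power-of-2 n, padding can outweigh the per-level savings)

Standard: 22906304 multiplications (284^3). Strassen: 40353607 multiplications (7^9, after padding to 512x512). Strassen reduces 8 recursive multiplications to 7 at each level.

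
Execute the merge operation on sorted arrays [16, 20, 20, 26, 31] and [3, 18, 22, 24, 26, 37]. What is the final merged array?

Merging process:

Compare 16 vs 3: take 3 from right. Merged: [3]
Compare 16 vs 18: take 16 from left. Merged: [3, 16]
Compare 20 vs 18: take 18 from right. Merged: [3, 16, 18]
Compare 20 vs 22: take 20 from left. Merged: [3, 16, 18, 20]
Compare 20 vs 22: take 20 from left. Merged: [3, 16, 18, 20, 20]
Compare 26 vs 22: take 22 from right. Merged: [3, 16, 18, 20, 20, 22]
Compare 26 vs 24: take 24 from right. Merged: [3, 16, 18, 20, 20, 22, 24]
Compare 26 vs 26: take 26 from left. Merged: [3, 16, 18, 20, 20, 22, 24, 26]
Compare 31 vs 26: take 26 from right. Merged: [3, 16, 18, 20, 20, 22, 24, 26, 26]
Compare 31 vs 37: take 31 from left. Merged: [3, 16, 18, 20, 20, 22, 24, 26, 26, 31]
Append remaining from right: [37]. Merged: [3, 16, 18, 20, 20, 22, 24, 26, 26, 31, 37]

Final merged array: [3, 16, 18, 20, 20, 22, 24, 26, 26, 31, 37]
Total comparisons: 10

The merged array is [3, 16, 18, 20, 20, 22, 24, 26, 26, 31, 37], requiring 10 comparisons. The merge step runs in O(n) time where n is the total number of elements.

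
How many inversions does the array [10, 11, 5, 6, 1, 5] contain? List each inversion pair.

Finding inversions in [10, 11, 5, 6, 1, 5]:

(0, 2): arr[0]=10 > arr[2]=5
(0, 3): arr[0]=10 > arr[3]=6
(0, 4): arr[0]=10 > arr[4]=1
(0, 5): arr[0]=10 > arr[5]=5
(1, 2): arr[1]=11 > arr[2]=5
(1, 3): arr[1]=11 > arr[3]=6
(1, 4): arr[1]=11 > arr[4]=1
(1, 5): arr[1]=11 > arr[5]=5
(2, 4): arr[2]=5 > arr[4]=1
(3, 4): arr[3]=6 > arr[4]=1
(3, 5): arr[3]=6 > arr[5]=5

Total inversions: 11

The array has 11 inversion(s): (0,2), (0,3), (0,4), (0,5), (1,2), (1,3), (1,4), (1,5), (2,4), (3,4), (3,5). Each pair (i,j) satisfies i < j and arr[i] > arr[j].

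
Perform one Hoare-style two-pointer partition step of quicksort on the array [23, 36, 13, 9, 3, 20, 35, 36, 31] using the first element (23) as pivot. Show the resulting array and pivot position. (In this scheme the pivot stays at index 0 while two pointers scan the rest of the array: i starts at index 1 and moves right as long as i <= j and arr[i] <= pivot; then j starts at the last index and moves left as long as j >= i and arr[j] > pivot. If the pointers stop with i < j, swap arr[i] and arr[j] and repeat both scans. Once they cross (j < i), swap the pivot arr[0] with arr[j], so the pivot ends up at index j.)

Hoare-style two-pointer partition with pivot = 23:

Initial array: [23, 36, 13, 9, 3, 20, 35, 36, 31]

Pointers start at i = 1, j = 8.
i stops at index 1 (arr[1]=36 > 23), j stops at index 5 (arr[5]=20 <= 23): swap arr[1] and arr[5], array becomes [23, 20, 13, 9, 3, 36, 35, 36, 31]
i ends at 5, j ends at 4: the pointers have crossed (j < i), so scanning stops.

Swap pivot arr[0] with arr[4] to place pivot at position 4: [3, 20, 13, 9, 23, 36, 35, 36, 31]
Pivot position: 4

After partitioning with pivot 23, the array becomes [3, 20, 13, 9, 23, 36, 35, 36, 31]. The pivot is placed at index 4. All elements to the left of the pivot are <= 23, and all elements to the right are > 23.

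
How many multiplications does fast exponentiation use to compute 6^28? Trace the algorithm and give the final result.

Computing 6^28 by squaring (build up from 6^1; each line after the first costs one multiplication):

6^1 = 6
6^2 = (6^1)^2 = 6^2 = 36
6^3 = 6 * 6^2 = 6 * 36 = 216
6^6 = (6^3)^2 = 216^2 = 46656
6^7 = 6 * 6^6 = 6 * 46656 = 279936
6^14 = (6^7)^2 = 279936^2 = 78364164096
6^28 = (6^14)^2 = 78364164096^2 = 6140942214464815497216

Result: 6140942214464815497216
Multiplications needed: 6 (6 lines after 6^1)

6^28 = 6140942214464815497216. Using exponentiation by squaring, this requires 6 multiplications. The key idea: if the exponent is even, square the half-power; if odd, multiply by the base once.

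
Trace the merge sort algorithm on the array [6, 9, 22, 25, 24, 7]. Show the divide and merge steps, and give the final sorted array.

Merge sort trace:

Split: [6, 9, 22, 25, 24, 7] -> [6, 9, 22] and [25, 24, 7]
  Split: [6, 9, 22] -> [6] and [9, 22]
    Split: [9, 22] -> [9] and [22]
    Merge: [9] + [22] -> [9, 22]
  Merge: [6] + [9, 22] -> [6, 9, 22]
  Split: [25, 24, 7] -> [25] and [24, 7]
    Split: [24, 7] -> [24] and [7]
    Merge: [24] + [7] -> [7, 24]
  Merge: [25] + [7, 24] -> [7, 24, 25]
Merge: [6, 9, 22] + [7, 24, 25] -> [6, 7, 9, 22, 24, 25]

Final sorted array: [6, 7, 9, 22, 24, 25]

The merge sort proceeds by recursively splitting the array and merging sorted halves.
After all merges, the sorted array is [6, 7, 9, 22, 24, 25].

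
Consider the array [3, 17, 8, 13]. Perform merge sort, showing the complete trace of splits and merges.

Merge sort trace:

Split: [3, 17, 8, 13] -> [3, 17] and [8, 13]
  Split: [3, 17] -> [3] and [17]
  Merge: [3] + [17] -> [3, 17]
  Split: [8, 13] -> [8] and [13]
  Merge: [8] + [13] -> [8, 13]
Merge: [3, 17] + [8, 13] -> [3, 8, 13, 17]

Final sorted array: [3, 8, 13, 17]

The merge sort proceeds by recursively splitting the array and merging sorted halves.
After all merges, the sorted array is [3, 8, 13, 17].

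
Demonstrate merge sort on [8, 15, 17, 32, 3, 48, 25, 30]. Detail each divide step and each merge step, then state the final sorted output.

Merge sort trace:

Split: [8, 15, 17, 32, 3, 48, 25, 30] -> [8, 15, 17, 32] and [3, 48, 25, 30]
  Split: [8, 15, 17, 32] -> [8, 15] and [17, 32]
    Split: [8, 15] -> [8] and [15]
    Merge: [8] + [15] -> [8, 15]
    Split: [17, 32] -> [17] and [32]
    Merge: [17] + [32] -> [17, 32]
  Merge: [8, 15] + [17, 32] -> [8, 15, 17, 32]
  Split: [3, 48, 25, 30] -> [3, 48] and [25, 30]
    Split: [3, 48] -> [3] and [48]
    Merge: [3] + [48] -> [3, 48]
    Split: [25, 30] -> [25] and [30]
    Merge: [25] + [30] -> [25, 30]
  Merge: [3, 48] + [25, 30] -> [3, 25, 30, 48]
Merge: [8, 15, 17, 32] + [3, 25, 30, 48] -> [3, 8, 15, 17, 25, 30, 32, 48]

Final sorted array: [3, 8, 15, 17, 25, 30, 32, 48]

The merge sort proceeds by recursively splitting the array and merging sorted halves.
After all merges, the sorted array is [3, 8, 15, 17, 25, 30, 32, 48].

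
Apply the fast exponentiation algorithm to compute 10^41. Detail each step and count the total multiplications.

Computing 10^41 by squaring (build up from 10^1; each line after the first costs one multiplication):

10^1 = 10
10^2 = (10^1)^2 = 10^2 = 100
10^4 = (10^2)^2 = 100^2 = 10000
10^5 = 10 * 10^4 = 10 * 10000 = 100000
10^10 = (10^5)^2 = 100000^2 = 10000000000
10^20 = (10^10)^2 = 10000000000^2 = 100000000000000000000
10^40 = (10^20)^2 = 100000000000000000000^2 = 10000000000000000000000000000000000000000
10^41 = 10 * 10^40 = 10 * 10000000000000000000000000000000000000000 = 100000000000000000000000000000000000000000

Result: 100000000000000000000000000000000000000000
Multiplications needed: 7 (7 lines after 10^1)

10^41 = 100000000000000000000000000000000000000000. Using exponentiation by squaring, this requires 7 multiplications. The key idea: if the exponent is even, square the half-power; if odd, multiply by the base once.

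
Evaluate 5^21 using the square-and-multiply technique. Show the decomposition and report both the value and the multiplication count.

Computing 5^21 by squaring (build up from 5^1; each line after the first costs one multiplication):

5^1 = 5
5^2 = (5^1)^2 = 5^2 = 25
5^4 = (5^2)^2 = 25^2 = 625
5^5 = 5 * 5^4 = 5 * 625 = 3125
5^10 = (5^5)^2 = 3125^2 = 9765625
5^20 = (5^10)^2 = 9765625^2 = 95367431640625
5^21 = 5 * 5^20 = 5 * 95367431640625 = 476837158203125

Result: 476837158203125
Multiplications needed: 6 (6 lines after 5^1)

5^21 = 476837158203125. Using exponentiation by squaring, this requires 6 multiplications. The key idea: if the exponent is even, square the half-power; if odd, multiply by the base once.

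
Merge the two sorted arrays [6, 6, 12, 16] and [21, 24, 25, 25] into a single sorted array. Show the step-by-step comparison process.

Merging process:

Compare 6 vs 21: take 6 from left. Merged: [6]
Compare 6 vs 21: take 6 from left. Merged: [6, 6]
Compare 12 vs 21: take 12 from left. Merged: [6, 6, 12]
Compare 16 vs 21: take 16 from left. Merged: [6, 6, 12, 16]
Append remaining from right: [21, 24, 25, 25]. Merged: [6, 6, 12, 16, 21, 24, 25, 25]

Final merged array: [6, 6, 12, 16, 21, 24, 25, 25]
Total comparisons: 4

The merged array is [6, 6, 12, 16, 21, 24, 25, 25], requiring 4 comparisons. The merge step runs in O(n) time where n is the total number of elements.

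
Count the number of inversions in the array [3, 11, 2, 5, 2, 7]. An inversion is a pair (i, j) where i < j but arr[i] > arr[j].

Finding inversions in [3, 11, 2, 5, 2, 7]:

(0, 2): arr[0]=3 > arr[2]=2
(0, 4): arr[0]=3 > arr[4]=2
(1, 2): arr[1]=11 > arr[2]=2
(1, 3): arr[1]=11 > arr[3]=5
(1, 4): arr[1]=11 > arr[4]=2
(1, 5): arr[1]=11 > arr[5]=7
(3, 4): arr[3]=5 > arr[4]=2

Total inversions: 7

The array has 7 inversion(s): (0,2), (0,4), (1,2), (1,3), (1,4), (1,5), (3,4). Each pair (i,j) satisfies i < j and arr[i] > arr[j].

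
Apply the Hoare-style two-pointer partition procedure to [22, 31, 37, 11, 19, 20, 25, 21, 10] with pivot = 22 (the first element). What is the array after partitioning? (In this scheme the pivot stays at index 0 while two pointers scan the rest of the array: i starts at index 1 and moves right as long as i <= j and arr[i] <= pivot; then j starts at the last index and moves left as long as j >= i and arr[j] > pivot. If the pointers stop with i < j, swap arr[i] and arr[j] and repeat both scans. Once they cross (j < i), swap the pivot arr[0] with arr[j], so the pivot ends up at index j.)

Hoare-style two-pointer partition with pivot = 22:

Initial array: [22, 31, 37, 11, 19, 20, 25, 21, 10]

Pointers start at i = 1, j = 8.
i stops at index 1 (arr[1]=31 > 22), j stops at index 8 (arr[8]=10 <= 22): swap arr[1] and arr[8], array becomes [22, 10, 37, 11, 19, 20, 25, 21, 31]
i stops at index 2 (arr[2]=37 > 22), j stops at index 7 (arr[7]=21 <= 22): swap arr[2] and arr[7], array becomes [22, 10, 21, 11, 19, 20, 25, 37, 31]
i ends at 6, j ends at 5: the pointers have crossed (j < i), so scanning stops.

Swap pivot arr[0] with arr[5] to place pivot at position 5: [20, 10, 21, 11, 19, 22, 25, 37, 31]
Pivot position: 5

After partitioning with pivot 22, the array becomes [20, 10, 21, 11, 19, 22, 25, 37, 31]. The pivot is placed at index 5. All elements to the left of the pivot are <= 22, and all elements to the right are > 22.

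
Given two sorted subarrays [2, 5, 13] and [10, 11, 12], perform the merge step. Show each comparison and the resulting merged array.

Merging process:

Compare 2 vs 10: take 2 from left. Merged: [2]
Compare 5 vs 10: take 5 from left. Merged: [2, 5]
Compare 13 vs 10: take 10 from right. Merged: [2, 5, 10]
Compare 13 vs 11: take 11 from right. Merged: [2, 5, 10, 11]
Compare 13 vs 12: take 12 from right. Merged: [2, 5, 10, 11, 12]
Append remaining from left: [13]. Merged: [2, 5, 10, 11, 12, 13]

Final merged array: [2, 5, 10, 11, 12, 13]
Total comparisons: 5

The merged array is [2, 5, 10, 11, 12, 13], requiring 5 comparisons. The merge step runs in O(n) time where n is the total number of elements.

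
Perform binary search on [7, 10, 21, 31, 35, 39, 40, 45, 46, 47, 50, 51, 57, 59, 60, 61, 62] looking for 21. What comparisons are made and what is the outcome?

Binary search for 21 in [7, 10, 21, 31, 35, 39, 40, 45, 46, 47, 50, 51, 57, 59, 60, 61, 62]:

lo=0, hi=16, mid=8, arr[mid]=46 -> 46 > 21, search left half
lo=0, hi=7, mid=3, arr[mid]=31 -> 31 > 21, search left half
lo=0, hi=2, mid=1, arr[mid]=10 -> 10 < 21, search right half
lo=2, hi=2, mid=2, arr[mid]=21 -> Found target at index 2!

Binary search finds 21 at index 2 after 4 comparisons. The search repeatedly halves the search space by comparing with the middle element.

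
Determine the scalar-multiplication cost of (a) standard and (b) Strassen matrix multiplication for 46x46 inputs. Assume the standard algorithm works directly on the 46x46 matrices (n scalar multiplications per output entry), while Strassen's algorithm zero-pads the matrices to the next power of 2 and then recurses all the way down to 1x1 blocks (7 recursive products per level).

Matrix multiplication for 46x46 matrices:

Strassen's algorithm requires power-of-2 dimensions. Pad 46x46 to 64x64 (next power of 2).

Standard algorithm: 46^3 = 97336 multiplications
Strassen's algorithm: 7^(log2(64)) = 7^6 = 117649 multiplications
Difference: 97336 - 117649 = -20313 (Strassen uses MORE here due to padding overhead — for small or just-over-power-of-2 n, padding can outweigh the per-level savings)

Standard: 97336 multiplications (46^3). Strassen: 117649 multiplications (7^6, after padding to 64x64). Strassen reduces 8 recursive multiplications to 7 at each level.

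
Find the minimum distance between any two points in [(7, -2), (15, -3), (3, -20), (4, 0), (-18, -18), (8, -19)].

Computing all pairwise distances among 6 points:

d((7, -2), (15, -3)) = 8.0623
d((7, -2), (3, -20)) = 18.4391
d((7, -2), (4, 0)) = 3.6056 <-- minimum
d((7, -2), (-18, -18)) = 29.6816
d((7, -2), (8, -19)) = 17.0294
d((15, -3), (3, -20)) = 20.8087
d((15, -3), (4, 0)) = 11.4018
d((15, -3), (-18, -18)) = 36.2491
d((15, -3), (8, -19)) = 17.4642
d((3, -20), (4, 0)) = 20.025
d((3, -20), (-18, -18)) = 21.095
d((3, -20), (8, -19)) = 5.099
d((4, 0), (-18, -18)) = 28.4253
d((4, 0), (8, -19)) = 19.4165
d((-18, -18), (8, -19)) = 26.0192

Closest pair: (7, -2) and (4, 0) with distance 3.6056

The closest pair is (7, -2) and (4, 0) with Euclidean distance 3.6056. For 6 points, brute-force pairwise comparison is shown above. For large n, the divide-and-conquer algorithm (sort by x, recurse on halves, check the dividing strip) achieves O(n log n).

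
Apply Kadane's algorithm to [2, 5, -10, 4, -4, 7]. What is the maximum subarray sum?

Using Kadane's algorithm on [2, 5, -10, 4, -4, 7]:

Scanning through the array:
Position 1 (value 5): max_ending_here = 7, max_so_far = 7
Position 2 (value -10): max_ending_here = -3, max_so_far = 7
Position 3 (value 4): max_ending_here = 4, max_so_far = 7
Position 4 (value -4): max_ending_here = 0, max_so_far = 7
Position 5 (value 7): max_ending_here = 7, max_so_far = 7

Maximum subarray: [2, 5]
Maximum sum: 7

The maximum subarray is [2, 5] with sum 7. This subarray runs from index 0 to index 1.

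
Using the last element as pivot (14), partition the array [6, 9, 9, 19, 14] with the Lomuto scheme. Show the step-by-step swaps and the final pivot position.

Lomuto partition with pivot = 14:

Initial array: [6, 9, 9, 19, 14]

arr[0]=6 <= 14: swap with position 0, array becomes [6, 9, 9, 19, 14]
arr[1]=9 <= 14: swap with position 1, array becomes [6, 9, 9, 19, 14]
arr[2]=9 <= 14: swap with position 2, array becomes [6, 9, 9, 19, 14]
arr[3]=19 > 14: no swap

Place pivot at position 3: [6, 9, 9, 14, 19]
Pivot position: 3

After partitioning with pivot 14, the array becomes [6, 9, 9, 14, 19]. The pivot is placed at index 3. All elements to the left of the pivot are <= 14, and all elements to the right are > 14.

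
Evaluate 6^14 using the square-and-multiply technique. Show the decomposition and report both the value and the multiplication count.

Computing 6^14 by squaring (build up from 6^1; each line after the first costs one multiplication):

6^1 = 6
6^2 = (6^1)^2 = 6^2 = 36
6^3 = 6 * 6^2 = 6 * 36 = 216
6^6 = (6^3)^2 = 216^2 = 46656
6^7 = 6 * 6^6 = 6 * 46656 = 279936
6^14 = (6^7)^2 = 279936^2 = 78364164096

Result: 78364164096
Multiplications needed: 5 (5 lines after 6^1)

6^14 = 78364164096. Using exponentiation by squaring, this requires 5 multiplications. The key idea: if the exponent is even, square the half-power; if odd, multiply by the base once.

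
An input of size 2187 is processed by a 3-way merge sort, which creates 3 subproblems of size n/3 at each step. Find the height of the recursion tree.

For divide and conquer with division factor 3:

Problem sizes at each level:
Level 0: 2187
Level 1: 729
Level 2: 243
Level 3: 81
Level 4: 27
Level 5: 9
Level 6: 3
Level 7: 1

The root is level 0 and the size-1 base case is level 7 (the tree spans levels 0 through 7, i.e. 8 levels counting the root), so the depth is the number of divisions: log_3(2187) = 7

The recursion tree depth is log_3(2187) = 7. At each level, the problem size is divided by 3, so it takes 7 divisions to reduce to a base case of size 1. The algorithm makes 3 recursive calls at each level.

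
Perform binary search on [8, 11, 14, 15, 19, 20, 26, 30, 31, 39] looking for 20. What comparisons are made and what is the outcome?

Binary search for 20 in [8, 11, 14, 15, 19, 20, 26, 30, 31, 39]:

lo=0, hi=9, mid=4, arr[mid]=19 -> 19 < 20, search right half
lo=5, hi=9, mid=7, arr[mid]=30 -> 30 > 20, search left half
lo=5, hi=6, mid=5, arr[mid]=20 -> Found target at index 5!

Binary search finds 20 at index 5 after 3 comparisons. The search repeatedly halves the search space by comparing with the middle element.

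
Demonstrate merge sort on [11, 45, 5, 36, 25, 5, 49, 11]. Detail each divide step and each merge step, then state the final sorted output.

Merge sort trace:

Split: [11, 45, 5, 36, 25, 5, 49, 11] -> [11, 45, 5, 36] and [25, 5, 49, 11]
  Split: [11, 45, 5, 36] -> [11, 45] and [5, 36]
    Split: [11, 45] -> [11] and [45]
    Merge: [11] + [45] -> [11, 45]
    Split: [5, 36] -> [5] and [36]
    Merge: [5] + [36] -> [5, 36]
  Merge: [11, 45] + [5, 36] -> [5, 11, 36, 45]
  Split: [25, 5, 49, 11] -> [25, 5] and [49, 11]
    Split: [25, 5] -> [25] and [5]
    Merge: [25] + [5] -> [5, 25]
    Split: [49, 11] -> [49] and [11]
    Merge: [49] + [11] -> [11, 49]
  Merge: [5, 25] + [11, 49] -> [5, 11, 25, 49]
Merge: [5, 11, 36, 45] + [5, 11, 25, 49] -> [5, 5, 11, 11, 25, 36, 45, 49]

Final sorted array: [5, 5, 11, 11, 25, 36, 45, 49]

The merge sort proceeds by recursively splitting the array and merging sorted halves.
After all merges, the sorted array is [5, 5, 11, 11, 25, 36, 45, 49].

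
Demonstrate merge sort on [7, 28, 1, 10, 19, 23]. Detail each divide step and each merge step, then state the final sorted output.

Merge sort trace:

Split: [7, 28, 1, 10, 19, 23] -> [7, 28, 1] and [10, 19, 23]
  Split: [7, 28, 1] -> [7] and [28, 1]
    Split: [28, 1] -> [28] and [1]
    Merge: [28] + [1] -> [1, 28]
  Merge: [7] + [1, 28] -> [1, 7, 28]
  Split: [10, 19, 23] -> [10] and [19, 23]
    Split: [19, 23] -> [19] and [23]
    Merge: [19] + [23] -> [19, 23]
  Merge: [10] + [19, 23] -> [10, 19, 23]
Merge: [1, 7, 28] + [10, 19, 23] -> [1, 7, 10, 19, 23, 28]

Final sorted array: [1, 7, 10, 19, 23, 28]

The merge sort proceeds by recursively splitting the array and merging sorted halves.
After all merges, the sorted array is [1, 7, 10, 19, 23, 28].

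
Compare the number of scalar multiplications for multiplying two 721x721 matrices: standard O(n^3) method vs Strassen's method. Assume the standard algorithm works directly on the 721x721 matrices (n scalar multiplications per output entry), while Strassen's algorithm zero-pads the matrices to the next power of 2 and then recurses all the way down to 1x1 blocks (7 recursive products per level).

Matrix multiplication for 721x721 matrices:

Strassen's algorithm requires power-of-2 dimensions. Pad 721x721 to 1024x1024 (next power of 2).

Standard algorithm: 721^3 = 374805361 multiplications
Strassen's algorithm: 7^(log2(1024)) = 7^10 = 282475249 multiplications
Savings: 374805361 - 282475249 = 92330112 multiplications

Standard: 374805361 multiplications (721^3). Strassen: 282475249 multiplications (7^10, after padding to 1024x1024). Strassen reduces 8 recursive multiplications to 7 at each level.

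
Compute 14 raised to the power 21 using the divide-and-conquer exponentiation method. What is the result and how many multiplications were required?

Computing 14^21 by squaring (build up from 14^1; each line after the first costs one multiplication):

14^1 = 14
14^2 = (14^1)^2 = 14^2 = 196
14^4 = (14^2)^2 = 196^2 = 38416
14^5 = 14 * 14^4 = 14 * 38416 = 537824
14^10 = (14^5)^2 = 537824^2 = 289254654976
14^20 = (14^10)^2 = 289254654976^2 = 83668255425284801560576
14^21 = 14 * 14^20 = 14 * 83668255425284801560576 = 1171355575953987221848064

Result: 1171355575953987221848064
Multiplications needed: 6 (6 lines after 14^1)

14^21 = 1171355575953987221848064. Using exponentiation by squaring, this requires 6 multiplications. The key idea: if the exponent is even, square the half-power; if odd, multiply by the base once.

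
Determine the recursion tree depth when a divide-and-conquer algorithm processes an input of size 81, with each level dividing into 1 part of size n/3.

For divide and conquer with division factor 3:

Problem sizes at each level:
Level 0: 81
Level 1: 27
Level 2: 9
Level 3: 3
Level 4: 1

The root is level 0 and the size-1 base case is level 4 (the tree spans levels 0 through 4, i.e. 5 levels counting the root), so the depth is the number of divisions: log_3(81) = 4

The recursion tree depth is log_3(81) = 4. At each level, the problem size is divided by 3, so it takes 4 divisions to reduce to a base case of size 1. The algorithm makes 1 recursive call at each level.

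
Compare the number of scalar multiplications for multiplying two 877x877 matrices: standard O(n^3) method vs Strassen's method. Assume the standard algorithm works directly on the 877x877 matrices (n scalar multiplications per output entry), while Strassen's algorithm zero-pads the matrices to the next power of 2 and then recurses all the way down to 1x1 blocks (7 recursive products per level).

Matrix multiplication for 877x877 matrices:

Strassen's algorithm requires power-of-2 dimensions. Pad 877x877 to 1024x1024 (next power of 2).

Standard algorithm: 877^3 = 674526133 multiplications
Strassen's algorithm: 7^(log2(1024)) = 7^10 = 282475249 multiplications
Savings: 674526133 - 282475249 = 392050884 multiplications

Standard: 674526133 multiplications (877^3). Strassen: 282475249 multiplications (7^10, after padding to 1024x1024). Strassen reduces 8 recursive multiplications to 7 at each level.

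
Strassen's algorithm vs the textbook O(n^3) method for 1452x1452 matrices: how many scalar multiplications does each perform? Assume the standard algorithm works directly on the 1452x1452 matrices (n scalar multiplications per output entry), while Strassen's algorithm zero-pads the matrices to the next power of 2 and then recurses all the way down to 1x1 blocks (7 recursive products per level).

Matrix multiplication for 1452x1452 matrices:

Strassen's algorithm requires power-of-2 dimensions. Pad 1452x1452 to 2048x2048 (next power of 2).

Standard algorithm: 1452^3 = 3061257408 multiplications
Strassen's algorithm: 7^(log2(2048)) = 7^11 = 1977326743 multiplications
Savings: 3061257408 - 1977326743 = 1083930665 multiplications

Standard: 3061257408 multiplications (1452^3). Strassen: 1977326743 multiplications (7^11, after padding to 2048x2048). Strassen reduces 8 recursive multiplications to 7 at each level.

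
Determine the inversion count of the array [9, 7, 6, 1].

Finding inversions in [9, 7, 6, 1]:

(0, 1): arr[0]=9 > arr[1]=7
(0, 2): arr[0]=9 > arr[2]=6
(0, 3): arr[0]=9 > arr[3]=1
(1, 2): arr[1]=7 > arr[2]=6
(1, 3): arr[1]=7 > arr[3]=1
(2, 3): arr[2]=6 > arr[3]=1

Total inversions: 6

The array has 6 inversion(s): (0,1), (0,2), (0,3), (1,2), (1,3), (2,3). Each pair (i,j) satisfies i < j and arr[i] > arr[j].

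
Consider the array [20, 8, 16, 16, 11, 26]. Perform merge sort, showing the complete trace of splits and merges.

Merge sort trace:

Split: [20, 8, 16, 16, 11, 26] -> [20, 8, 16] and [16, 11, 26]
  Split: [20, 8, 16] -> [20] and [8, 16]
    Split: [8, 16] -> [8] and [16]
    Merge: [8] + [16] -> [8, 16]
  Merge: [20] + [8, 16] -> [8, 16, 20]
  Split: [16, 11, 26] -> [16] and [11, 26]
    Split: [11, 26] -> [11] and [26]
    Merge: [11] + [26] -> [11, 26]
  Merge: [16] + [11, 26] -> [11, 16, 26]
Merge: [8, 16, 20] + [11, 16, 26] -> [8, 11, 16, 16, 20, 26]

Final sorted array: [8, 11, 16, 16, 20, 26]

The merge sort proceeds by recursively splitting the array and merging sorted halves.
After all merges, the sorted array is [8, 11, 16, 16, 20, 26].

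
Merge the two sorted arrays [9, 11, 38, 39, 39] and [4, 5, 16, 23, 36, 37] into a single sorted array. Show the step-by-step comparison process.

Merging process:

Compare 9 vs 4: take 4 from right. Merged: [4]
Compare 9 vs 5: take 5 from right. Merged: [4, 5]
Compare 9 vs 16: take 9 from left. Merged: [4, 5, 9]
Compare 11 vs 16: take 11 from left. Merged: [4, 5, 9, 11]
Compare 38 vs 16: take 16 from right. Merged: [4, 5, 9, 11, 16]
Compare 38 vs 23: take 23 from right. Merged: [4, 5, 9, 11, 16, 23]
Compare 38 vs 36: take 36 from right. Merged: [4, 5, 9, 11, 16, 23, 36]
Compare 38 vs 37: take 37 from right. Merged: [4, 5, 9, 11, 16, 23, 36, 37]
Append remaining from left: [38, 39, 39]. Merged: [4, 5, 9, 11, 16, 23, 36, 37, 38, 39, 39]

Final merged array: [4, 5, 9, 11, 16, 23, 36, 37, 38, 39, 39]
Total comparisons: 8

The merged array is [4, 5, 9, 11, 16, 23, 36, 37, 38, 39, 39], requiring 8 comparisons. The merge step runs in O(n) time where n is the total number of elements.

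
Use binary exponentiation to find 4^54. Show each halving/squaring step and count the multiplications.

Computing 4^54 by squaring (build up from 4^1; each line after the first costs one multiplication):

4^1 = 4
4^2 = (4^1)^2 = 4^2 = 16
4^3 = 4 * 4^2 = 4 * 16 = 64
4^6 = (4^3)^2 = 64^2 = 4096
4^12 = (4^6)^2 = 4096^2 = 16777216
4^13 = 4 * 4^12 = 4 * 16777216 = 67108864
4^26 = (4^13)^2 = 67108864^2 = 4503599627370496
4^27 = 4 * 4^26 = 4 * 4503599627370496 = 18014398509481984
4^54 = (4^27)^2 = 18014398509481984^2 = 324518553658426726783156020576256

Result: 324518553658426726783156020576256
Multiplications needed: 8 (8 lines after 4^1)

4^54 = 324518553658426726783156020576256. Using exponentiation by squaring, this requires 8 multiplications. The key idea: if the exponent is even, square the half-power; if odd, multiply by the base once.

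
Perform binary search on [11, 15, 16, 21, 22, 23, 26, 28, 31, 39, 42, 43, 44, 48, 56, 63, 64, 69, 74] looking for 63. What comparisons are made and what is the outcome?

Binary search for 63 in [11, 15, 16, 21, 22, 23, 26, 28, 31, 39, 42, 43, 44, 48, 56, 63, 64, 69, 74]:

lo=0, hi=18, mid=9, arr[mid]=39 -> 39 < 63, search right half
lo=10, hi=18, mid=14, arr[mid]=56 -> 56 < 63, search right half
lo=15, hi=18, mid=16, arr[mid]=64 -> 64 > 63, search left half
lo=15, hi=15, mid=15, arr[mid]=63 -> Found target at index 15!

Binary search finds 63 at index 15 after 4 comparisons. The search repeatedly halves the search space by comparing with the middle element.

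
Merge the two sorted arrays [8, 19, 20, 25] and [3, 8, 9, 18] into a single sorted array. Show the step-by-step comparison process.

Merging process:

Compare 8 vs 3: take 3 from right. Merged: [3]
Compare 8 vs 8: take 8 from left. Merged: [3, 8]
Compare 19 vs 8: take 8 from right. Merged: [3, 8, 8]
Compare 19 vs 9: take 9 from right. Merged: [3, 8, 8, 9]
Compare 19 vs 18: take 18 from right. Merged: [3, 8, 8, 9, 18]
Append remaining from left: [19, 20, 25]. Merged: [3, 8, 8, 9, 18, 19, 20, 25]

Final merged array: [3, 8, 8, 9, 18, 19, 20, 25]
Total comparisons: 5

The merged array is [3, 8, 8, 9, 18, 19, 20, 25], requiring 5 comparisons. The merge step runs in O(n) time where n is the total number of elements.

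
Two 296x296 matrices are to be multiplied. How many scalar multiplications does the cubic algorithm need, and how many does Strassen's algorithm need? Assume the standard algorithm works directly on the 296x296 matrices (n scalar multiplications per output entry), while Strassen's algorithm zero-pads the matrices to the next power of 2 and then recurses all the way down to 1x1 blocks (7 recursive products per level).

Matrix multiplication for 296x296 matrices:

Strassen's algorithm requires power-of-2 dimensions. Pad 296x296 to 512x512 (next power of 2).

Standard algorithm: 296^3 = 25934336 multiplications
Strassen's algorithm: 7^(log2(512)) = 7^9 = 40353607 multiplications
Difference: 25934336 - 40353607 = -14419271 (Strassen uses MORE here due to padding overhead — for small or just-over-power-of-2 n, padding can outweigh the per-level savings)

Standard: 25934336 multiplications (296^3). Strassen: 40353607 multiplications (7^9, after padding to 512x512). Strassen reduces 8 recursive multiplications to 7 at each level.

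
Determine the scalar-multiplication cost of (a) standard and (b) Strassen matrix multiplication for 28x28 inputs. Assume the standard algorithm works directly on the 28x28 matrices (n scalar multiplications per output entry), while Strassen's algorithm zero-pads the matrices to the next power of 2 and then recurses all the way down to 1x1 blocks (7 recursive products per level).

Matrix multiplication for 28x28 matrices:

Strassen's algorithm requires power-of-2 dimensions. Pad 28x28 to 32x32 (next power of 2).

Standard algorithm: 28^3 = 21952 multiplications
Strassen's algorithm: 7^(log2(32)) = 7^5 = 16807 multiplications
Savings: 21952 - 16807 = 5145 multiplications

Standard: 21952 multiplications (28^3). Strassen: 16807 multiplications (7^5, after padding to 32x32). Strassen reduces 8 recursive multiplications to 7 at each level.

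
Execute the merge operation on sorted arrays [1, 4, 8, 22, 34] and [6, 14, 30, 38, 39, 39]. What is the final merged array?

Merging process:

Compare 1 vs 6: take 1 from left. Merged: [1]
Compare 4 vs 6: take 4 from left. Merged: [1, 4]
Compare 8 vs 6: take 6 from right. Merged: [1, 4, 6]
Compare 8 vs 14: take 8 from left. Merged: [1, 4, 6, 8]
Compare 22 vs 14: take 14 from right. Merged: [1, 4, 6, 8, 14]
Compare 22 vs 30: take 22 from left. Merged: [1, 4, 6, 8, 14, 22]
Compare 34 vs 30: take 30 from right. Merged: [1, 4, 6, 8, 14, 22, 30]
Compare 34 vs 38: take 34 from left. Merged: [1, 4, 6, 8, 14, 22, 30, 34]
Append remaining from right: [38, 39, 39]. Merged: [1, 4, 6, 8, 14, 22, 30, 34, 38, 39, 39]

Final merged array: [1, 4, 6, 8, 14, 22, 30, 34, 38, 39, 39]
Total comparisons: 8

The merged array is [1, 4, 6, 8, 14, 22, 30, 34, 38, 39, 39], requiring 8 comparisons. The merge step runs in O(n) time where n is the total number of elements.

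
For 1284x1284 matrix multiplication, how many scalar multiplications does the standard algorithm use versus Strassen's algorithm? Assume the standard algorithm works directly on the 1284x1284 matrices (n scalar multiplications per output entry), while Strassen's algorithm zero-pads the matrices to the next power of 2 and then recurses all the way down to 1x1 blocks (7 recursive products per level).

Matrix multiplication for 1284x1284 matrices:

Strassen's algorithm requires power-of-2 dimensions. Pad 1284x1284 to 2048x2048 (next power of 2).

Standard algorithm: 1284^3 = 2116874304 multiplications
Strassen's algorithm: 7^(log2(2048)) = 7^11 = 1977326743 multiplications
Savings: 2116874304 - 1977326743 = 139547561 multiplications

Standard: 2116874304 multiplications (1284^3). Strassen: 1977326743 multiplications (7^11, after padding to 2048x2048). Strassen reduces 8 recursive multiplications to 7 at each level.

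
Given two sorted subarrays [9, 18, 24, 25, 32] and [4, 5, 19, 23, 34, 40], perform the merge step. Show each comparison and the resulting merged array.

Merging process:

Compare 9 vs 4: take 4 from right. Merged: [4]
Compare 9 vs 5: take 5 from right. Merged: [4, 5]
Compare 9 vs 19: take 9 from left. Merged: [4, 5, 9]
Compare 18 vs 19: take 18 from left. Merged: [4, 5, 9, 18]
Compare 24 vs 19: take 19 from right. Merged: [4, 5, 9, 18, 19]
Compare 24 vs 23: take 23 from right. Merged: [4, 5, 9, 18, 19, 23]
Compare 24 vs 34: take 24 from left. Merged: [4, 5, 9, 18, 19, 23, 24]
Compare 25 vs 34: take 25 from left. Merged: [4, 5, 9, 18, 19, 23, 24, 25]
Compare 32 vs 34: take 32 from left. Merged: [4, 5, 9, 18, 19, 23, 24, 25, 32]
Append remaining from right: [34, 40]. Merged: [4, 5, 9, 18, 19, 23, 24, 25, 32, 34, 40]

Final merged array: [4, 5, 9, 18, 19, 23, 24, 25, 32, 34, 40]
Total comparisons: 9

The merged array is [4, 5, 9, 18, 19, 23, 24, 25, 32, 34, 40], requiring 9 comparisons. The merge step runs in O(n) time where n is the total number of elements.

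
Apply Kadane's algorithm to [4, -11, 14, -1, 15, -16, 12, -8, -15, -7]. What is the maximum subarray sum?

Using Kadane's algorithm on [4, -11, 14, -1, 15, -16, 12, -8, -15, -7]:

Scanning through the array:
Position 1 (value -11): max_ending_here = -7, max_so_far = 4
Position 2 (value 14): max_ending_here = 14, max_so_far = 14
Position 3 (value -1): max_ending_here = 13, max_so_far = 14
Position 4 (value 15): max_ending_here = 28, max_so_far = 28
Position 5 (value -16): max_ending_here = 12, max_so_far = 28
Position 6 (value 12): max_ending_here = 24, max_so_far = 28
Position 7 (value -8): max_ending_here = 16, max_so_far = 28
Position 8 (value -15): max_ending_here = 1, max_so_far = 28
Position 9 (value -7): max_ending_here = -6, max_so_far = 28

Maximum subarray: [14, -1, 15]
Maximum sum: 28

The maximum subarray is [14, -1, 15] with sum 28. This subarray runs from index 2 to index 4.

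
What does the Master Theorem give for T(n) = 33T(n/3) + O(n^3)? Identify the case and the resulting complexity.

Master Theorem for T(n) = 33T(n/3) + O(n^3):

a = 33, b = 3, c = 3
log_b(a) = log_3(33) = 3.1827

Case 1: c = 3 < log_3(33) = 3.1827
T(n) = O(n^(log_3 33))

For T(n) = 33T(n/3) + O(n^3): log_3(33) = 3.1827. This is Case 1 of the Master Theorem (c < log_b(a), work dominated by leaves), giving O(n^(log_3 33)).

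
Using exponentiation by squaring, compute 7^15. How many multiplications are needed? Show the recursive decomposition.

Computing 7^15 by squaring (build up from 7^1; each line after the first costs one multiplication):

7^1 = 7
7^2 = (7^1)^2 = 7^2 = 49
7^3 = 7 * 7^2 = 7 * 49 = 343
7^6 = (7^3)^2 = 343^2 = 117649
7^7 = 7 * 7^6 = 7 * 117649 = 823543
7^14 = (7^7)^2 = 823543^2 = 678223072849
7^15 = 7 * 7^14 = 7 * 678223072849 = 4747561509943

Result: 4747561509943
Multiplications needed: 6 (6 lines after 7^1)

7^15 = 4747561509943. Using exponentiation by squaring, this requires 6 multiplications. The key idea: if the exponent is even, square the half-power; if odd, multiply by the base once.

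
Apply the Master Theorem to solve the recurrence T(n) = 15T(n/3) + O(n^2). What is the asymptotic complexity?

Master Theorem for T(n) = 15T(n/3) + O(n^2):

a = 15, b = 3, c = 2
log_b(a) = log_3(15) = 2.4650

Case 1: c = 2 < log_3(15) = 2.4650
T(n) = O(n^(log_3 15))

For T(n) = 15T(n/3) + O(n^2): log_3(15) = 2.4650. This is Case 1 of the Master Theorem (c < log_b(a), work dominated by leaves), giving O(n^(log_3 15)).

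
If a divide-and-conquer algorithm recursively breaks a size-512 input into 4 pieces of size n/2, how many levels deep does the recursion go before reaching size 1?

For divide and conquer with division factor 2:

Problem sizes at each level:
Level 0: 512
Level 1: 256
Level 2: 128
Level 3: 64
Level 4: 32
Level 5: 16
Level 6: 8
Level 7: 4
Level 8: 2
Level 9: 1

The root is level 0 and the size-1 base case is level 9 (the tree spans levels 0 through 9, i.e. 10 levels counting the root), so the depth is the number of divisions: log_2(512) = 9

The recursion tree depth is log_2(512) = 9. At each level, the problem size is divided by 2, so it takes 9 divisions to reduce to a base case of size 1. The algorithm makes 4 recursive calls at each level.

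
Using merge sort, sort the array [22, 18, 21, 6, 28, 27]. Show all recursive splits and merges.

Merge sort trace:

Split: [22, 18, 21, 6, 28, 27] -> [22, 18, 21] and [6, 28, 27]
  Split: [22, 18, 21] -> [22] and [18, 21]
    Split: [18, 21] -> [18] and [21]
    Merge: [18] + [21] -> [18, 21]
  Merge: [22] + [18, 21] -> [18, 21, 22]
  Split: [6, 28, 27] -> [6] and [28, 27]
    Split: [28, 27] -> [28] and [27]
    Merge: [28] + [27] -> [27, 28]
  Merge: [6] + [27, 28] -> [6, 27, 28]
Merge: [18, 21, 22] + [6, 27, 28] -> [6, 18, 21, 22, 27, 28]

Final sorted array: [6, 18, 21, 22, 27, 28]

The merge sort proceeds by recursively splitting the array and merging sorted halves.
After all merges, the sorted array is [6, 18, 21, 22, 27, 28].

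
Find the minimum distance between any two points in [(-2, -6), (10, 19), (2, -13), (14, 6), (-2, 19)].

Computing all pairwise distances among 5 points:

d((-2, -6), (10, 19)) = 27.7308
d((-2, -6), (2, -13)) = 8.0623 <-- minimum
d((-2, -6), (14, 6)) = 20.0
d((-2, -6), (-2, 19)) = 25.0
d((10, 19), (2, -13)) = 32.9848
d((10, 19), (14, 6)) = 13.6015
d((10, 19), (-2, 19)) = 12.0
d((2, -13), (14, 6)) = 22.4722
d((2, -13), (-2, 19)) = 32.249
d((14, 6), (-2, 19)) = 20.6155

Closest pair: (-2, -6) and (2, -13) with distance 8.0623

The closest pair is (-2, -6) and (2, -13) with Euclidean distance 8.0623. For 5 points, brute-force pairwise comparison is shown above. For large n, the divide-and-conquer algorithm (sort by x, recurse on halves, check the dividing strip) achieves O(n log n).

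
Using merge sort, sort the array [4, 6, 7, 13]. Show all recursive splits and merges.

Merge sort trace:

Split: [4, 6, 7, 13] -> [4, 6] and [7, 13]
  Split: [4, 6] -> [4] and [6]
  Merge: [4] + [6] -> [4, 6]
  Split: [7, 13] -> [7] and [13]
  Merge: [7] + [13] -> [7, 13]
Merge: [4, 6] + [7, 13] -> [4, 6, 7, 13]

Final sorted array: [4, 6, 7, 13]

The merge sort proceeds by recursively splitting the array and merging sorted halves.
After all merges, the sorted array is [4, 6, 7, 13].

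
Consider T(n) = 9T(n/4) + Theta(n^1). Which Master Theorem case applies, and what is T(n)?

Master Theorem for T(n) = 9T(n/4) + O(n^1):

a = 9, b = 4, c = 1
log_b(a) = log_4(9) = 1.5850

Case 1: c = 1 < log_4(9) = 1.5850
T(n) = O(n^(log_4 9))

For T(n) = 9T(n/4) + O(n^1): log_4(9) = 1.5850. This is Case 1 of the Master Theorem (c < log_b(a), work dominated by leaves), giving O(n^(log_4 9)).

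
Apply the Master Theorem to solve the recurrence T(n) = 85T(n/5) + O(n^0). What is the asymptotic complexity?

Master Theorem for T(n) = 85T(n/5) + O(n^0):

a = 85, b = 5, c = 0
log_b(a) = log_5(85) = 2.7604

Case 1: c = 0 < log_5(85) = 2.7604
T(n) = O(n^(log_5 85))

For T(n) = 85T(n/5) + O(n^0): log_5(85) = 2.7604. This is Case 1 of the Master Theorem (c < log_b(a), work dominated by leaves), giving O(n^(log_5 85)).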